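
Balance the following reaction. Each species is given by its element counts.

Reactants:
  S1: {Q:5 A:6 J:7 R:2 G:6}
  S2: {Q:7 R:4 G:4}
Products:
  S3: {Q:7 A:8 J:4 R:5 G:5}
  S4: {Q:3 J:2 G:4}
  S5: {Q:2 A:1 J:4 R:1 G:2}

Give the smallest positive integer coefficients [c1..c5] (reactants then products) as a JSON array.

Q: 6·5+3·7 = 51 | 4·7+5·3+4·2 = 51
A: 6·6+3·0 = 36 | 4·8+5·0+4·1 = 36
J: 6·7+3·0 = 42 | 4·4+5·2+4·4 = 42
R: 6·2+3·4 = 24 | 4·5+5·0+4·1 = 24
G: 6·6+3·4 = 48 | 4·5+5·4+4·2 = 48
gcd(6,3,4,5,4) = 1

Coefficients: [6, 3, 4, 5, 4]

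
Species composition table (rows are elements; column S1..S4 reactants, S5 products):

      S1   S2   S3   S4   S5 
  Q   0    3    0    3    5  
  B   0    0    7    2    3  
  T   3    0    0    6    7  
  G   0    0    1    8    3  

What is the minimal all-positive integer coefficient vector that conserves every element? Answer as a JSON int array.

Coefficients: [5, 4, 1, 1, 3]

Q: 5·0+4·3+1·0+1·3 = 15 | 3·5 = 15
B: 5·0+4·0+1·7+1·2 = 9 | 3·3 = 9
T: 5·3+4·0+1·0+1·6 = 21 | 3·7 = 21
G: 5·0+4·0+1·1+1·8 = 9 | 3·3 = 9
gcd(5,4,1,1,3) = 1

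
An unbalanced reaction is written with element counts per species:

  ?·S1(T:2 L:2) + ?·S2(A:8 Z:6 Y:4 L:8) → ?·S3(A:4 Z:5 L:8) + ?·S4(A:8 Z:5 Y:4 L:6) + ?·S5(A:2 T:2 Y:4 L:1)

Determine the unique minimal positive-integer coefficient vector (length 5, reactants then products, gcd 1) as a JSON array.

Coefficients: [2, 5, 3, 3, 2]

A: 2·0+5·8 = 40 | 3·4+3·8+2·2 = 40
T: 2·2+5·0 = 4 | 3·0+3·0+2·2 = 4
Z: 2·0+5·6 = 30 | 3·5+3·5+2·0 = 30
Y: 2·0+5·4 = 20 | 3·0+3·4+2·4 = 20
L: 2·2+5·8 = 44 | 3·8+3·6+2·1 = 44
gcd(2,5,3,3,2) = 1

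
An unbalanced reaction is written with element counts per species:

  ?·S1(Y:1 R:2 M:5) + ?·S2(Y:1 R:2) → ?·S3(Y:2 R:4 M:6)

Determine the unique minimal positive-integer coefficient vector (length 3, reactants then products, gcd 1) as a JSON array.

Coefficients: [6, 4, 5]

Y: 6·1+4·1 = 10 | 5·2 = 10
R: 6·2+4·2 = 20 | 5·4 = 20
M: 6·5+4·0 = 30 | 5·6 = 30
gcd(6,4,5) = 1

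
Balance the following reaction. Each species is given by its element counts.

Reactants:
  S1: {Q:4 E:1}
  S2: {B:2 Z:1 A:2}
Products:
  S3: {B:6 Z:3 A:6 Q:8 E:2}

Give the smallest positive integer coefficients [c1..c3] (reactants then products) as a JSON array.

B: 2·0+3·2 = 6 | 1·6 = 6
Z: 2·0+3·1 = 3 | 1·3 = 3
A: 2·0+3·2 = 6 | 1·6 = 6
Q: 2·4+3·0 = 8 | 1·8 = 8
E: 2·1+3·0 = 2 | 1·2 = 2
gcd(2,3,1) = 1

Coefficients: [2, 3, 1]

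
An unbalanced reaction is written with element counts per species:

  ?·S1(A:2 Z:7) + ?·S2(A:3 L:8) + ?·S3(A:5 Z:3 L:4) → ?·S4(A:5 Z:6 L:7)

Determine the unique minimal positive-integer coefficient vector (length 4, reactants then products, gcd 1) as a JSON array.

A: 3·2+3·3+1·5 = 20 | 4·5 = 20
Z: 3·7+3·0+1·3 = 24 | 4·6 = 24
L: 3·0+3·8+1·4 = 28 | 4·7 = 28
gcd(3,3,1,4) = 1

Coefficients: [3, 3, 1, 4]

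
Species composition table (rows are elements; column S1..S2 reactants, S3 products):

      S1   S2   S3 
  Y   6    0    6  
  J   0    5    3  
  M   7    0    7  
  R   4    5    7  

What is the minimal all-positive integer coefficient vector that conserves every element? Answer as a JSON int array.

Y: 5·6+3·0 = 30 | 5·6 = 30
J: 5·0+3·5 = 15 | 5·3 = 15
M: 5·7+3·0 = 35 | 5·7 = 35
R: 5·4+3·5 = 35 | 5·7 = 35
gcd(5,3,5) = 1

Coefficients: [5, 3, 5]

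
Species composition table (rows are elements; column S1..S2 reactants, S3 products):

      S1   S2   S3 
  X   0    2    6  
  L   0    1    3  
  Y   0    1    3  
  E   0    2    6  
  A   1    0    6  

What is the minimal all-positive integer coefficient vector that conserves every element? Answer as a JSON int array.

X: 6·0+3·2 = 6 | 1·6 = 6
L: 6·0+3·1 = 3 | 1·3 = 3
Y: 6·0+3·1 = 3 | 1·3 = 3
E: 6·0+3·2 = 6 | 1·6 = 6
A: 6·1+3·0 = 6 | 1·6 = 6
gcd(6,3,1) = 1

Coefficients: [6, 3, 1]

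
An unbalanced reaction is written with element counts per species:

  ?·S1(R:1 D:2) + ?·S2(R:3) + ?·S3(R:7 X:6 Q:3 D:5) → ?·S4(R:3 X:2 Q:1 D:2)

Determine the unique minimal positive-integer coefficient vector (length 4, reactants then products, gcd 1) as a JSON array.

R: 1·1+1·3+2·7 = 18 | 6·3 = 18
X: 1·0+1·0+2·6 = 12 | 6·2 = 12
Q: 1·0+1·0+2·3 = 6 | 6·1 = 6
D: 1·2+1·0+2·5 = 12 | 6·2 = 12
gcd(1,1,2,6) = 1

Coefficients: [1, 1, 2, 6]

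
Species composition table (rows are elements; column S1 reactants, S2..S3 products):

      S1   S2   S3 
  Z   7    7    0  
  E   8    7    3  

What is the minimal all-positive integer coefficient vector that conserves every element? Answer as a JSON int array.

Coefficients: [3, 3, 1]

Z: 3·7 = 21 | 3·7+1·0 = 21
E: 3·8 = 24 | 3·7+1·3 = 24
gcd(3,3,1) = 1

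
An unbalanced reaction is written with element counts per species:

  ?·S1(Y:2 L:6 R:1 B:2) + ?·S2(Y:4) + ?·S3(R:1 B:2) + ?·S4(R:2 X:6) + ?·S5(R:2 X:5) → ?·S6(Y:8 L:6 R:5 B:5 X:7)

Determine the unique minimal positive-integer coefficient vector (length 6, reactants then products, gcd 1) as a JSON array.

Y: 4·2+6·4+6·0+3·0+2·0 = 32 | 4·8 = 32
L: 4·6+6·0+6·0+3·0+2·0 = 24 | 4·6 = 24
R: 4·1+6·0+6·1+3·2+2·2 = 20 | 4·5 = 20
B: 4·2+6·0+6·2+3·0+2·0 = 20 | 4·5 = 20
X: 4·0+6·0+6·0+3·6+2·5 = 28 | 4·7 = 28
gcd(4,6,6,3,2,4) = 1

Coefficients: [4, 6, 6, 3, 2, 4]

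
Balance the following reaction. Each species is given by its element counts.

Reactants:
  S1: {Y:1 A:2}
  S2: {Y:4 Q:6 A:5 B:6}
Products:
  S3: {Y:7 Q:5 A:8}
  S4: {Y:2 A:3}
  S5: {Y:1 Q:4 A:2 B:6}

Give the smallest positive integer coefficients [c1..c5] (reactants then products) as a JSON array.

Coefficients: [5, 5, 2, 3, 5]

Y: 5·1+5·4 = 25 | 2·7+3·2+5·1 = 25
Q: 5·0+5·6 = 30 | 2·5+3·0+5·4 = 30
A: 5·2+5·5 = 35 | 2·8+3·3+5·2 = 35
B: 5·0+5·6 = 30 | 2·0+3·0+5·6 = 30
gcd(5,5,2,3,5) = 1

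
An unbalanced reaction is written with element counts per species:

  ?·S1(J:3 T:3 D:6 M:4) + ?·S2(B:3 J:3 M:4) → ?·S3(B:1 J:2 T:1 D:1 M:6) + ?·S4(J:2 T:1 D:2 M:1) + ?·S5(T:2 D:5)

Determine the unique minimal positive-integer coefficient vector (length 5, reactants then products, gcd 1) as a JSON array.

Coefficients: [5, 1, 3, 6, 3]

B: 5·0+1·3 = 3 | 3·1+6·0+3·0 = 3
J: 5·3+1·3 = 18 | 3·2+6·2+3·0 = 18
T: 5·3+1·0 = 15 | 3·1+6·1+3·2 = 15
D: 5·6+1·0 = 30 | 3·1+6·2+3·5 = 30
M: 5·4+1·4 = 24 | 3·6+6·1+3·0 = 24
gcd(5,1,3,6,3) = 1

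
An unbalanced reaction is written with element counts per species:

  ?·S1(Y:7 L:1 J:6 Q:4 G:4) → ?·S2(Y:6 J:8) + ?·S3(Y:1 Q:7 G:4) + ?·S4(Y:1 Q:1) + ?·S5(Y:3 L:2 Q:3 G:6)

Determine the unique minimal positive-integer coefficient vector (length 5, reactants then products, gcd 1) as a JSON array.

Coefficients: [4, 3, 1, 3, 2]

Y: 4·7 = 28 | 3·6+1·1+3·1+2·3 = 28
L: 4·1 = 4 | 3·0+1·0+3·0+2·2 = 4
J: 4·6 = 24 | 3·8+1·0+3·0+2·0 = 24
Q: 4·4 = 16 | 3·0+1·7+3·1+2·3 = 16
G: 4·4 = 16 | 3·0+1·4+3·0+2·6 = 16
gcd(4,3,1,3,2) = 1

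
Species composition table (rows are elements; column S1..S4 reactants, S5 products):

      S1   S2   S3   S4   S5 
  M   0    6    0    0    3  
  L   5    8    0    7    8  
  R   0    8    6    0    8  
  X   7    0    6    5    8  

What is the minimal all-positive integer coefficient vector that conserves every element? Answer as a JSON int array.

M: 2·0+3·6+4·0+2·0 = 18 | 6·3 = 18
L: 2·5+3·8+4·0+2·7 = 48 | 6·8 = 48
R: 2·0+3·8+4·6+2·0 = 48 | 6·8 = 48
X: 2·7+3·0+4·6+2·5 = 48 | 6·8 = 48
gcd(2,3,4,2,6) = 1

Coefficients: [2, 3, 4, 2, 6]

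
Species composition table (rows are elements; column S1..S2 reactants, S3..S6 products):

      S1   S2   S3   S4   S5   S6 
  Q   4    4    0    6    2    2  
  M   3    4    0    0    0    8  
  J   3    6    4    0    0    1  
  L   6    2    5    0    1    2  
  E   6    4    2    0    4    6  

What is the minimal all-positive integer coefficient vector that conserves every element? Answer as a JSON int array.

Q: 4·4+1·4 = 20 | 4·0+2·6+2·2+2·2 = 20
M: 4·3+1·4 = 16 | 4·0+2·0+2·0+2·8 = 16
J: 4·3+1·6 = 18 | 4·4+2·0+2·0+2·1 = 18
L: 4·6+1·2 = 26 | 4·5+2·0+2·1+2·2 = 26
E: 4·6+1·4 = 28 | 4·2+2·0+2·4+2·6 = 28
gcd(4,1,4,2,2,2) = 1

Coefficients: [4, 1, 4, 2, 2, 2]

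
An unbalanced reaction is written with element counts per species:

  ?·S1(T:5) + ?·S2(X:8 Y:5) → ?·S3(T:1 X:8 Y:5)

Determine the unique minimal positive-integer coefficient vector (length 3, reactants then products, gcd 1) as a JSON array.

Coefficients: [1, 5, 5]

T: 1·5+5·0 = 5 | 5·1 = 5
X: 1·0+5·8 = 40 | 5·8 = 40
Y: 1·0+5·5 = 25 | 5·5 = 25
gcd(1,5,5) = 1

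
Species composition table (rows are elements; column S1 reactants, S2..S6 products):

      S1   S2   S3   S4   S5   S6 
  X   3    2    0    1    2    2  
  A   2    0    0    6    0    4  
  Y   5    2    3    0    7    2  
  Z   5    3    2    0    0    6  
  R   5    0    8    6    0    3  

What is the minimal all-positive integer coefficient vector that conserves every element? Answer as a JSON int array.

Coefficients: [5, 5, 2, 1, 1, 1]

X: 5·3 = 15 | 5·2+2·0+1·1+1·2+1·2 = 15
A: 5·2 = 10 | 5·0+2·0+1·6+1·0+1·4 = 10
Y: 5·5 = 25 | 5·2+2·3+1·0+1·7+1·2 = 25
Z: 5·5 = 25 | 5·3+2·2+1·0+1·0+1·6 = 25
R: 5·5 = 25 | 5·0+2·8+1·6+1·0+1·3 = 25
gcd(5,5,2,1,1,1) = 1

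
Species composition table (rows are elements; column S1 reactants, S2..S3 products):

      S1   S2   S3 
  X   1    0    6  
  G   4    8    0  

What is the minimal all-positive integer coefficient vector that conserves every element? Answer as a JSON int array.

Coefficients: [6, 3, 1]

X: 6·1 = 6 | 3·0+1·6 = 6
G: 6·4 = 24 | 3·8+1·0 = 24
gcd(6,3,1) = 1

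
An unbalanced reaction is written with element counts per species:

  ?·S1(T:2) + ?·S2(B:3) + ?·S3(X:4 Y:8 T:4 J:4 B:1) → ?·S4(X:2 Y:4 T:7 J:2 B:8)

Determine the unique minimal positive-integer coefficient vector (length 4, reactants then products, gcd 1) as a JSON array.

Coefficients: [5, 5, 1, 2]

X: 5·0+5·0+1·4 = 4 | 2·2 = 4
Y: 5·0+5·0+1·8 = 8 | 2·4 = 8
T: 5·2+5·0+1·4 = 14 | 2·7 = 14
J: 5·0+5·0+1·4 = 4 | 2·2 = 4
B: 5·0+5·3+1·1 = 16 | 2·8 = 16
gcd(5,5,1,2) = 1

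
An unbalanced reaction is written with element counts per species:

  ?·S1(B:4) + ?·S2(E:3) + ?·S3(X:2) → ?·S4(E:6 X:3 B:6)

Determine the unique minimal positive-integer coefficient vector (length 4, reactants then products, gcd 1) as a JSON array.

Coefficients: [3, 4, 3, 2]

E: 3·0+4·3+3·0 = 12 | 2·6 = 12
X: 3·0+4·0+3·2 = 6 | 2·3 = 6
B: 3·4+4·0+3·0 = 12 | 2·6 = 12
gcd(3,4,3,2) = 1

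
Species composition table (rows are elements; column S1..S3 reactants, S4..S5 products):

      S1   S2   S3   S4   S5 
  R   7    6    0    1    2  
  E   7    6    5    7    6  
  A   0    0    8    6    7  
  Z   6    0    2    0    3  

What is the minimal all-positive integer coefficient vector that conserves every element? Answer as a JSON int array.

R: 1·7+1·6+6·0 = 13 | 1·1+6·2 = 13
E: 1·7+1·6+6·5 = 43 | 1·7+6·6 = 43
A: 1·0+1·0+6·8 = 48 | 1·6+6·7 = 48
Z: 1·6+1·0+6·2 = 18 | 1·0+6·3 = 18
gcd(1,1,6,1,6) = 1

Coefficients: [1, 1, 6, 1, 6]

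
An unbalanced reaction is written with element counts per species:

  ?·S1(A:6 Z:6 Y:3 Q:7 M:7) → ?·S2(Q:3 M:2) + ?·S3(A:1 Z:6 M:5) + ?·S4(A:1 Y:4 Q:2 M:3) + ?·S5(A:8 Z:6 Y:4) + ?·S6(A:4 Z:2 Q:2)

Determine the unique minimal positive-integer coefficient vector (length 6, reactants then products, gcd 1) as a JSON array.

Coefficients: [4, 6, 2, 2, 1, 3]

A: 4·6 = 24 | 6·0+2·1+2·1+1·8+3·4 = 24
Z: 4·6 = 24 | 6·0+2·6+2·0+1·6+3·2 = 24
Y: 4·3 = 12 | 6·0+2·0+2·4+1·4+3·0 = 12
Q: 4·7 = 28 | 6·3+2·0+2·2+1·0+3·2 = 28
M: 4·7 = 28 | 6·2+2·5+2·3+1·0+3·0 = 28
gcd(4,6,2,2,1,3) = 1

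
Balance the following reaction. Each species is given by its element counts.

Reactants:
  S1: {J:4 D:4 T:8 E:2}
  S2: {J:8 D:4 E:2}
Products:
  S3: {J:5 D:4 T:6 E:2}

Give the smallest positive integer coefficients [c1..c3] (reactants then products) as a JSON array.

Coefficients: [3, 1, 4]

J: 3·4+1·8 = 20 | 4·5 = 20
D: 3·4+1·4 = 16 | 4·4 = 16
T: 3·8+1·0 = 24 | 4·6 = 24
E: 3·2+1·2 = 8 | 4·2 = 8
gcd(3,1,4) = 1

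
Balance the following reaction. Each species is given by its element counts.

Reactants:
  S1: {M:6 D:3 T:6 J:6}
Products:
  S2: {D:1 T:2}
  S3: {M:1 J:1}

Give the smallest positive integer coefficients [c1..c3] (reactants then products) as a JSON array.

Coefficients: [1, 3, 6]

M: 1·6 = 6 | 3·0+6·1 = 6
D: 1·3 = 3 | 3·1+6·0 = 3
T: 1·6 = 6 | 3·2+6·0 = 6
J: 1·6 = 6 | 3·0+6·1 = 6
gcd(1,3,6) = 1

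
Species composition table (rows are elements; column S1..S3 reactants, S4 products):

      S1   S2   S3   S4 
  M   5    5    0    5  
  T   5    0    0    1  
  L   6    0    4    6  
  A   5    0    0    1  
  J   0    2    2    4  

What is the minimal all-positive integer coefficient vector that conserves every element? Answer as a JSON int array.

Coefficients: [1, 4, 6, 5]

M: 1·5+4·5+6·0 = 25 | 5·5 = 25
T: 1·5+4·0+6·0 = 5 | 5·1 = 5
L: 1·6+4·0+6·4 = 30 | 5·6 = 30
A: 1·5+4·0+6·0 = 5 | 5·1 = 5
J: 1·0+4·2+6·2 = 20 | 5·4 = 20
gcd(1,4,6,5) = 1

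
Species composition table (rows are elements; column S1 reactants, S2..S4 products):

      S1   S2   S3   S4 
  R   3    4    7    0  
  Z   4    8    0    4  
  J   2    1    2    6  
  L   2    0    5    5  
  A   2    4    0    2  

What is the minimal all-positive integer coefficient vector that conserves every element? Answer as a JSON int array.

R: 5·3 = 15 | 2·4+1·7+1·0 = 15
Z: 5·4 = 20 | 2·8+1·0+1·4 = 20
J: 5·2 = 10 | 2·1+1·2+1·6 = 10
L: 5·2 = 10 | 2·0+1·5+1·5 = 10
A: 5·2 = 10 | 2·4+1·0+1·2 = 10
gcd(5,2,1,1) = 1

Coefficients: [5, 2, 1, 1]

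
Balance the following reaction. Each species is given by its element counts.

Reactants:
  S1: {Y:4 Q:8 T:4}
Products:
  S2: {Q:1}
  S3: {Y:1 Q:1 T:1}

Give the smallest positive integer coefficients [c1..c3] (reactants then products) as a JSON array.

Coefficients: [1, 4, 4]

Y: 1·4 = 4 | 4·0+4·1 = 4
Q: 1·8 = 8 | 4·1+4·1 = 8
T: 1·4 = 4 | 4·0+4·1 = 4
gcd(1,4,4) = 1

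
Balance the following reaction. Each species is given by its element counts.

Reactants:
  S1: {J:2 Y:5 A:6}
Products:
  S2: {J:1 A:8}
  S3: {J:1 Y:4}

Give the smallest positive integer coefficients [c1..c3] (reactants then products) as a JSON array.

Coefficients: [4, 3, 5]

J: 4·2 = 8 | 3·1+5·1 = 8
Y: 4·5 = 20 | 3·0+5·4 = 20
A: 4·6 = 24 | 3·8+5·0 = 24
gcd(4,3,5) = 1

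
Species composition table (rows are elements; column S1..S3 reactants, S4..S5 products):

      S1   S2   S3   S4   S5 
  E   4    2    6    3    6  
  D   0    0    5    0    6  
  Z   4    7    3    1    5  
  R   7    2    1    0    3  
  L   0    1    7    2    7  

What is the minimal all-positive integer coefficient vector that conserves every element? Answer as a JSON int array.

Coefficients: [1, 1, 6, 4, 5]

E: 1·4+1·2+6·6 = 42 | 4·3+5·6 = 42
D: 1·0+1·0+6·5 = 30 | 4·0+5·6 = 30
Z: 1·4+1·7+6·3 = 29 | 4·1+5·5 = 29
R: 1·7+1·2+6·1 = 15 | 4·0+5·3 = 15
L: 1·0+1·1+6·7 = 43 | 4·2+5·7 = 43
gcd(1,1,6,4,5) = 1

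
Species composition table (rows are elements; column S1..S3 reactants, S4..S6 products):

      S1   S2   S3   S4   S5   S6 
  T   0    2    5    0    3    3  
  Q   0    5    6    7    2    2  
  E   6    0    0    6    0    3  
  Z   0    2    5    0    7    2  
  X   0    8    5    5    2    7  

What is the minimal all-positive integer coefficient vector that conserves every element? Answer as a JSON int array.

Coefficients: [5, 5, 1, 3, 1, 4]

T: 5·0+5·2+1·5 = 15 | 3·0+1·3+4·3 = 15
Q: 5·0+5·5+1·6 = 31 | 3·7+1·2+4·2 = 31
E: 5·6+5·0+1·0 = 30 | 3·6+1·0+4·3 = 30
Z: 5·0+5·2+1·5 = 15 | 3·0+1·7+4·2 = 15
X: 5·0+5·8+1·5 = 45 | 3·5+1·2+4·7 = 45
gcd(5,5,1,3,1,4) = 1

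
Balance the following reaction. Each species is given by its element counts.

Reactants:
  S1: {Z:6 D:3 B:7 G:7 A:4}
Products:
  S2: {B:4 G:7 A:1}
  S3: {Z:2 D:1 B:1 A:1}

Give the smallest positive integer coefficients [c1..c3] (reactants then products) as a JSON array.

Z: 1·6 = 6 | 1·0+3·2 = 6
D: 1·3 = 3 | 1·0+3·1 = 3
B: 1·7 = 7 | 1·4+3·1 = 7
G: 1·7 = 7 | 1·7+3·0 = 7
A: 1·4 = 4 | 1·1+3·1 = 4
gcd(1,1,3) = 1

Coefficients: [1, 1, 3]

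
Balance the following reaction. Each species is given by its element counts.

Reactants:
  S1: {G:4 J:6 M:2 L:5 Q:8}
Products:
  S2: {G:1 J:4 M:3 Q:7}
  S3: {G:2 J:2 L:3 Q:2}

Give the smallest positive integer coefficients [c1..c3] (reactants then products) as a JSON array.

G: 3·4 = 12 | 2·1+5·2 = 12
J: 3·6 = 18 | 2·4+5·2 = 18
M: 3·2 = 6 | 2·3+5·0 = 6
L: 3·5 = 15 | 2·0+5·3 = 15
Q: 3·8 = 24 | 2·7+5·2 = 24
gcd(3,2,5) = 1

Coefficients: [3, 2, 5]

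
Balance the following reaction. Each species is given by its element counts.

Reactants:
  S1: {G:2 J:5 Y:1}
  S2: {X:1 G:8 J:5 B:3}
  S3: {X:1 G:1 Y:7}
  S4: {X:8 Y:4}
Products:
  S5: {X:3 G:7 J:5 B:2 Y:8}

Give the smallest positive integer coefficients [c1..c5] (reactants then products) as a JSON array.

X: 2·0+4·1+6·1+1·8 = 18 | 6·3 = 18
G: 2·2+4·8+6·1+1·0 = 42 | 6·7 = 42
J: 2·5+4·5+6·0+1·0 = 30 | 6·5 = 30
B: 2·0+4·3+6·0+1·0 = 12 | 6·2 = 12
Y: 2·1+4·0+6·7+1·4 = 48 | 6·8 = 48
gcd(2,4,6,1,6) = 1

Coefficients: [2, 4, 6, 1, 6]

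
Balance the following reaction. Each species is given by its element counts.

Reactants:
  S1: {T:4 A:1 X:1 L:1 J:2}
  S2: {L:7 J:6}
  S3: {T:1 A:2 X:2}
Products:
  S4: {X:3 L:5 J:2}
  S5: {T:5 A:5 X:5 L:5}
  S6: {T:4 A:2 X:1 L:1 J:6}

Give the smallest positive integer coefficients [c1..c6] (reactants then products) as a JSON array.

Coefficients: [4, 2, 6, 1, 2, 3]

T: 4·4+2·0+6·1 = 22 | 1·0+2·5+3·4 = 22
A: 4·1+2·0+6·2 = 16 | 1·0+2·5+3·2 = 16
X: 4·1+2·0+6·2 = 16 | 1·3+2·5+3·1 = 16
L: 4·1+2·7+6·0 = 18 | 1·5+2·5+3·1 = 18
J: 4·2+2·6+6·0 = 20 | 1·2+2·0+3·6 = 20
gcd(4,2,6,1,2,3) = 1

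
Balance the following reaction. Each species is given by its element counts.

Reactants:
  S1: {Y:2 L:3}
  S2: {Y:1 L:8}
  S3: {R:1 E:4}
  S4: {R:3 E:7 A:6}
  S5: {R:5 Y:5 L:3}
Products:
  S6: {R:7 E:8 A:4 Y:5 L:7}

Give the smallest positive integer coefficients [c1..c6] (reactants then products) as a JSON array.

R: 1·0+3·0+5·1+4·3+5·5 = 42 | 6·7 = 42
E: 1·0+3·0+5·4+4·7+5·0 = 48 | 6·8 = 48
A: 1·0+3·0+5·0+4·6+5·0 = 24 | 6·4 = 24
Y: 1·2+3·1+5·0+4·0+5·5 = 30 | 6·5 = 30
L: 1·3+3·8+5·0+4·0+5·3 = 42 | 6·7 = 42
gcd(1,3,5,4,5,6) = 1

Coefficients: [1, 3, 5, 4, 5, 6]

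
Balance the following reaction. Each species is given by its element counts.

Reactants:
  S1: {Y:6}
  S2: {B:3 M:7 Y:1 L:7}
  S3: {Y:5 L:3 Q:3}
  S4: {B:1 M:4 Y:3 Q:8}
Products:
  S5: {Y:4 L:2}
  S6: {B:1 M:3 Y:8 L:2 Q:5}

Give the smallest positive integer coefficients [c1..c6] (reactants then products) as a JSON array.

Coefficients: [5, 1, 3, 2, 3, 5]

B: 5·0+1·3+3·0+2·1 = 5 | 3·0+5·1 = 5
M: 5·0+1·7+3·0+2·4 = 15 | 3·0+5·3 = 15
Y: 5·6+1·1+3·5+2·3 = 52 | 3·4+5·8 = 52
L: 5·0+1·7+3·3+2·0 = 16 | 3·2+5·2 = 16
Q: 5·0+1·0+3·3+2·8 = 25 | 3·0+5·5 = 25
gcd(5,1,3,2,3,5) = 1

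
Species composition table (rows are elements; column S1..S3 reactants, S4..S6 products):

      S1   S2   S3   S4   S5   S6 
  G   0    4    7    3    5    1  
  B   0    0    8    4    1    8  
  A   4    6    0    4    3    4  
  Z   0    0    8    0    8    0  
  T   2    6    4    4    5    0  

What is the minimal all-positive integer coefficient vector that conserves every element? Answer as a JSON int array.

G: 6·0+2·4+4·7 = 36 | 5·3+4·5+1·1 = 36
B: 6·0+2·0+4·8 = 32 | 5·4+4·1+1·8 = 32
A: 6·4+2·6+4·0 = 36 | 5·4+4·3+1·4 = 36
Z: 6·0+2·0+4·8 = 32 | 5·0+4·8+1·0 = 32
T: 6·2+2·6+4·4 = 40 | 5·4+4·5+1·0 = 40
gcd(6,2,4,5,4,1) = 1

Coefficients: [6, 2, 4, 5, 4, 1]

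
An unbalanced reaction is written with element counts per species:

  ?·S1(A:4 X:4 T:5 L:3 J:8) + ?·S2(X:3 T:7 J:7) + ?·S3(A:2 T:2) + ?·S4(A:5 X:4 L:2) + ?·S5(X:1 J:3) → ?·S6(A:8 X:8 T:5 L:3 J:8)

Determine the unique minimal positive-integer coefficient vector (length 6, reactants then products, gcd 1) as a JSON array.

Coefficients: [1, 2, 3, 6, 6, 5]

A: 1·4+2·0+3·2+6·5+6·0 = 40 | 5·8 = 40
X: 1·4+2·3+3·0+6·4+6·1 = 40 | 5·8 = 40
T: 1·5+2·7+3·2+6·0+6·0 = 25 | 5·5 = 25
L: 1·3+2·0+3·0+6·2+6·0 = 15 | 5·3 = 15
J: 1·8+2·7+3·0+6·0+6·3 = 40 | 5·8 = 40
gcd(1,2,3,6,6,5) = 1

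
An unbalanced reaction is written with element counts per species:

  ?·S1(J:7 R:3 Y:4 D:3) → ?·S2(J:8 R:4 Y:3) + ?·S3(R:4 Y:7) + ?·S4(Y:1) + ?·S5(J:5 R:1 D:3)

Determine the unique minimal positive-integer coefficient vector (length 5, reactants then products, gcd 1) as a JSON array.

J: 4·7 = 28 | 1·8+1·0+6·0+4·5 = 28
R: 4·3 = 12 | 1·4+1·4+6·0+4·1 = 12
Y: 4·4 = 16 | 1·3+1·7+6·1+4·0 = 16
D: 4·3 = 12 | 1·0+1·0+6·0+4·3 = 12
gcd(4,1,1,6,4) = 1

Coefficients: [4, 1, 1, 6, 4]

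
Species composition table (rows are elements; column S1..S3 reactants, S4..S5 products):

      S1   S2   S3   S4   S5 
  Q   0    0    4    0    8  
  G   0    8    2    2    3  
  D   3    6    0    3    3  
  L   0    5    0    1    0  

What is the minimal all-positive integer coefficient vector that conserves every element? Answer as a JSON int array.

Q: 5·0+1·0+4·4 = 16 | 5·0+2·8 = 16
G: 5·0+1·8+4·2 = 16 | 5·2+2·3 = 16
D: 5·3+1·6+4·0 = 21 | 5·3+2·3 = 21
L: 5·0+1·5+4·0 = 5 | 5·1+2·0 = 5
gcd(5,1,4,5,2) = 1

Coefficients: [5, 1, 4, 5, 2]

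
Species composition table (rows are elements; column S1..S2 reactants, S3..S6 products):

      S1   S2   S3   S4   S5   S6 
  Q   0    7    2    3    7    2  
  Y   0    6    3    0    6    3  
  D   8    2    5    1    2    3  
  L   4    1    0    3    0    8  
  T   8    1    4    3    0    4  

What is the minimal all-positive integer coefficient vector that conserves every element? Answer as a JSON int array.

Q: 2·0+6·7 = 42 | 3·2+2·3+4·7+1·2 = 42
Y: 2·0+6·6 = 36 | 3·3+2·0+4·6+1·3 = 36
D: 2·8+6·2 = 28 | 3·5+2·1+4·2+1·3 = 28
L: 2·4+6·1 = 14 | 3·0+2·3+4·0+1·8 = 14
T: 2·8+6·1 = 22 | 3·4+2·3+4·0+1·4 = 22
gcd(2,6,3,2,4,1) = 1

Coefficients: [2, 6, 3, 2, 4, 1]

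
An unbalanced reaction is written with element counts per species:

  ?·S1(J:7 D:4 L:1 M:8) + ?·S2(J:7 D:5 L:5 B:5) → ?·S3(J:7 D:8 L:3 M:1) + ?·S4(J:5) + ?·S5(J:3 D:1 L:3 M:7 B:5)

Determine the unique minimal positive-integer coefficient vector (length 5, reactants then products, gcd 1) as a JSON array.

Coefficients: [5, 5, 5, 4, 5]

J: 5·7+5·7 = 70 | 5·7+4·5+5·3 = 70
D: 5·4+5·5 = 45 | 5·8+4·0+5·1 = 45
L: 5·1+5·5 = 30 | 5·3+4·0+5·3 = 30
M: 5·8+5·0 = 40 | 5·1+4·0+5·7 = 40
B: 5·0+5·5 = 25 | 5·0+4·0+5·5 = 25
gcd(5,5,5,4,5) = 1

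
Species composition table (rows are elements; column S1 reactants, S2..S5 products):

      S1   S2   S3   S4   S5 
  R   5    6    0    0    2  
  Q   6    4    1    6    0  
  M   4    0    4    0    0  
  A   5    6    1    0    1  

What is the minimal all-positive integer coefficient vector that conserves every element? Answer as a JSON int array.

R: 2·5 = 10 | 1·6+2·0+1·0+2·2 = 10
Q: 2·6 = 12 | 1·4+2·1+1·6+2·0 = 12
M: 2·4 = 8 | 1·0+2·4+1·0+2·0 = 8
A: 2·5 = 10 | 1·6+2·1+1·0+2·1 = 10
gcd(2,1,2,1,2) = 1

Coefficients: [2, 1, 2, 1, 2]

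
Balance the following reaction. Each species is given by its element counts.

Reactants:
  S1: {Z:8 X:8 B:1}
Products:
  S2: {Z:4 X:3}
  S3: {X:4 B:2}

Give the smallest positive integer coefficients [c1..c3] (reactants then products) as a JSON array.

Z: 2·8 = 16 | 4·4+1·0 = 16
X: 2·8 = 16 | 4·3+1·4 = 16
B: 2·1 = 2 | 4·0+1·2 = 2
gcd(2,4,1) = 1

Coefficients: [2, 4, 1]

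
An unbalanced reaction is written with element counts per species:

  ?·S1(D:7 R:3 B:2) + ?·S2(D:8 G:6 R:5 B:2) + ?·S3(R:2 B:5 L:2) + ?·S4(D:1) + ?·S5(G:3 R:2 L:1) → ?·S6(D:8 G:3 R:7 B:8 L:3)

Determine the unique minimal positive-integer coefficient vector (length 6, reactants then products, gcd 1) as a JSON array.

Coefficients: [4, 1, 6, 4, 3, 5]

D: 4·7+1·8+6·0+4·1+3·0 = 40 | 5·8 = 40
G: 4·0+1·6+6·0+4·0+3·3 = 15 | 5·3 = 15
R: 4·3+1·5+6·2+4·0+3·2 = 35 | 5·7 = 35
B: 4·2+1·2+6·5+4·0+3·0 = 40 | 5·8 = 40
L: 4·0+1·0+6·2+4·0+3·1 = 15 | 5·3 = 15
gcd(4,1,6,4,3,5) = 1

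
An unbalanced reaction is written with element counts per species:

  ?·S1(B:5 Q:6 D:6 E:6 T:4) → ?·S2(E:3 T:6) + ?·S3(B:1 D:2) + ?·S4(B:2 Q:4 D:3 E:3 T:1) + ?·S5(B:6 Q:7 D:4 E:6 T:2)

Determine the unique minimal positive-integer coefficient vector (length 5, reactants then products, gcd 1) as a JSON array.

B: 5·5 = 25 | 2·0+5·1+4·2+2·6 = 25
Q: 5·6 = 30 | 2·0+5·0+4·4+2·7 = 30
D: 5·6 = 30 | 2·0+5·2+4·3+2·4 = 30
E: 5·6 = 30 | 2·3+5·0+4·3+2·6 = 30
T: 5·4 = 20 | 2·6+5·0+4·1+2·2 = 20
gcd(5,2,5,4,2) = 1

Coefficients: [5, 2, 5, 4, 2]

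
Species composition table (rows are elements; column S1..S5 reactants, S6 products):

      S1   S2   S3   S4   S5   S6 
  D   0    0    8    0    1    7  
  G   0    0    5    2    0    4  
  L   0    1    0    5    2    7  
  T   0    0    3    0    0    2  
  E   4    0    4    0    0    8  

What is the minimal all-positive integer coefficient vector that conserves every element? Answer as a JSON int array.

D: 4·0+6·0+2·8+1·0+5·1 = 21 | 3·7 = 21
G: 4·0+6·0+2·5+1·2+5·0 = 12 | 3·4 = 12
L: 4·0+6·1+2·0+1·5+5·2 = 21 | 3·7 = 21
T: 4·0+6·0+2·3+1·0+5·0 = 6 | 3·2 = 6
E: 4·4+6·0+2·4+1·0+5·0 = 24 | 3·8 = 24
gcd(4,6,2,1,5,3) = 1

Coefficients: [4, 6, 2, 1, 5, 3]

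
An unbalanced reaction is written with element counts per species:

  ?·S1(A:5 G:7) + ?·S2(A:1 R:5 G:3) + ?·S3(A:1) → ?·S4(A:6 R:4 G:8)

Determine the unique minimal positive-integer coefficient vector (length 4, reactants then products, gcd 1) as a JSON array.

Coefficients: [4, 4, 6, 5]

A: 4·5+4·1+6·1 = 30 | 5·6 = 30
R: 4·0+4·5+6·0 = 20 | 5·4 = 20
G: 4·7+4·3+6·0 = 40 | 5·8 = 40
gcd(4,4,6,5) = 1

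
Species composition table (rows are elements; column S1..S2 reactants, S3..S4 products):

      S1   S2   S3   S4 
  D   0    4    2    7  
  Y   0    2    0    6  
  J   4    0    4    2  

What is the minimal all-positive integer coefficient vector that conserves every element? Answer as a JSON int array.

Coefficients: [6, 6, 5, 2]

D: 6·0+6·4 = 24 | 5·2+2·7 = 24
Y: 6·0+6·2 = 12 | 5·0+2·6 = 12
J: 6·4+6·0 = 24 | 5·4+2·2 = 24
gcd(6,6,5,2) = 1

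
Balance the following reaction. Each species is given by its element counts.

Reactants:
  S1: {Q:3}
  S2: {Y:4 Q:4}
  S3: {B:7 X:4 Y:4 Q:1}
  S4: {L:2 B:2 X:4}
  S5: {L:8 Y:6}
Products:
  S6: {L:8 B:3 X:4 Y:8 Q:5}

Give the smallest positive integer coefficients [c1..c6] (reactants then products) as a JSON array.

L: 4·0+3·0+1·0+4·2+4·8 = 40 | 5·8 = 40
B: 4·0+3·0+1·7+4·2+4·0 = 15 | 5·3 = 15
X: 4·0+3·0+1·4+4·4+4·0 = 20 | 5·4 = 20
Y: 4·0+3·4+1·4+4·0+4·6 = 40 | 5·8 = 40
Q: 4·3+3·4+1·1+4·0+4·0 = 25 | 5·5 = 25
gcd(4,3,1,4,4,5) = 1

Coefficients: [4, 3, 1, 4, 4, 5]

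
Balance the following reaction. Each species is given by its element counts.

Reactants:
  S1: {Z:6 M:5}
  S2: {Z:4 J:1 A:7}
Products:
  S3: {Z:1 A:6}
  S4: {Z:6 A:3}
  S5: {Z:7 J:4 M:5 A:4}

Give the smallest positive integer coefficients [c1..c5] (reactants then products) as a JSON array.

Coefficients: [1, 4, 3, 2, 1]

Z: 1·6+4·4 = 22 | 3·1+2·6+1·7 = 22
J: 1·0+4·1 = 4 | 3·0+2·0+1·4 = 4
M: 1·5+4·0 = 5 | 3·0+2·0+1·5 = 5
A: 1·0+4·7 = 28 | 3·6+2·3+1·4 = 28
gcd(1,4,3,2,1) = 1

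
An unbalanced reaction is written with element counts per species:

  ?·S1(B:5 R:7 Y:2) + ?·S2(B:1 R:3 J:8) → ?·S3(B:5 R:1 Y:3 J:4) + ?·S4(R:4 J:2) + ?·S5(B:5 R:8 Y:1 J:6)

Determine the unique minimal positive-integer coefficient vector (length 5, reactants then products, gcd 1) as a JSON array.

B: 5·5+5·1 = 30 | 2·5+4·0+4·5 = 30
R: 5·7+5·3 = 50 | 2·1+4·4+4·8 = 50
Y: 5·2+5·0 = 10 | 2·3+4·0+4·1 = 10
J: 5·0+5·8 = 40 | 2·4+4·2+4·6 = 40
gcd(5,5,2,4,4) = 1

Coefficients: [5, 5, 2, 4, 4]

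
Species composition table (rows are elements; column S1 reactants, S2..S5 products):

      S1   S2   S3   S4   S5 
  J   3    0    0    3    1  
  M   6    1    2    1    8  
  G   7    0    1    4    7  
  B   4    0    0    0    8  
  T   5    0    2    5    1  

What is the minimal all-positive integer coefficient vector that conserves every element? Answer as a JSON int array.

Coefficients: [6, 5, 1, 5, 3]

J: 6·3 = 18 | 5·0+1·0+5·3+3·1 = 18
M: 6·6 = 36 | 5·1+1·2+5·1+3·8 = 36
G: 6·7 = 42 | 5·0+1·1+5·4+3·7 = 42
B: 6·4 = 24 | 5·0+1·0+5·0+3·8 = 24
T: 6·5 = 30 | 5·0+1·2+5·5+3·1 = 30
gcd(6,5,1,5,3) = 1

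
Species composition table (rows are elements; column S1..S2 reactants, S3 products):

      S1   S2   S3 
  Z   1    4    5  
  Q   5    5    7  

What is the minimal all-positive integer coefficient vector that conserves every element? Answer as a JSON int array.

Z: 1·1+6·4 = 25 | 5·5 = 25
Q: 1·5+6·5 = 35 | 5·7 = 35
gcd(1,6,5) = 1

Coefficients: [1, 6, 5]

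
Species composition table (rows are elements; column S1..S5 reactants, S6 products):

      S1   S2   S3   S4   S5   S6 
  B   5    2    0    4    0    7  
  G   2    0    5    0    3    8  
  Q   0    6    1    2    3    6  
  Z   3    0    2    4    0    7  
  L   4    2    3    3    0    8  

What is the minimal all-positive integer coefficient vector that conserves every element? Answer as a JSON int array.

Coefficients: [4, 1, 5, 5, 5, 6]

B: 4·5+1·2+5·0+5·4+5·0 = 42 | 6·7 = 42
G: 4·2+1·0+5·5+5·0+5·3 = 48 | 6·8 = 48
Q: 4·0+1·6+5·1+5·2+5·3 = 36 | 6·6 = 36
Z: 4·3+1·0+5·2+5·4+5·0 = 42 | 6·7 = 42
L: 4·4+1·2+5·3+5·3+5·0 = 48 | 6·8 = 48
gcd(4,1,5,5,5,6) = 1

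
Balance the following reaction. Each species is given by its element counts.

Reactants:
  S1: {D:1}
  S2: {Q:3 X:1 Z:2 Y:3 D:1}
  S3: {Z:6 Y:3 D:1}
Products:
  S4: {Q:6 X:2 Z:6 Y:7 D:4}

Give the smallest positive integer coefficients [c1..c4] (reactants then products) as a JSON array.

Coefficients: [5, 6, 1, 3]

Q: 5·0+6·3+1·0 = 18 | 3·6 = 18
X: 5·0+6·1+1·0 = 6 | 3·2 = 6
Z: 5·0+6·2+1·6 = 18 | 3·6 = 18
Y: 5·0+6·3+1·3 = 21 | 3·7 = 21
D: 5·1+6·1+1·1 = 12 | 3·4 = 12
gcd(5,6,1,3) = 1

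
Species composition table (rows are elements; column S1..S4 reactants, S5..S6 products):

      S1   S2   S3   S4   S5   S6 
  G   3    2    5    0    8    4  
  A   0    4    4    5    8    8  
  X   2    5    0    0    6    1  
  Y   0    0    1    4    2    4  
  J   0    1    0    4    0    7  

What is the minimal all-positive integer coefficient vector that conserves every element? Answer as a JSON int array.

Coefficients: [4, 5, 6, 4, 5, 3]

G: 4·3+5·2+6·5+4·0 = 52 | 5·8+3·4 = 52
A: 4·0+5·4+6·4+4·5 = 64 | 5·8+3·8 = 64
X: 4·2+5·5+6·0+4·0 = 33 | 5·6+3·1 = 33
Y: 4·0+5·0+6·1+4·4 = 22 | 5·2+3·4 = 22
J: 4·0+5·1+6·0+4·4 = 21 | 5·0+3·7 = 21
gcd(4,5,6,4,5,3) = 1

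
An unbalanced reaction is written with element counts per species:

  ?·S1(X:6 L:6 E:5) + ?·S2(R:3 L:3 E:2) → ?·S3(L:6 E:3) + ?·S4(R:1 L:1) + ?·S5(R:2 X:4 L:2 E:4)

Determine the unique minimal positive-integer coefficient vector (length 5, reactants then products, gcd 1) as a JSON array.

Coefficients: [2, 4, 2, 6, 3]

R: 2·0+4·3 = 12 | 2·0+6·1+3·2 = 12
X: 2·6+4·0 = 12 | 2·0+6·0+3·4 = 12
L: 2·6+4·3 = 24 | 2·6+6·1+3·2 = 24
E: 2·5+4·2 = 18 | 2·3+6·0+3·4 = 18
gcd(2,4,2,6,3) = 1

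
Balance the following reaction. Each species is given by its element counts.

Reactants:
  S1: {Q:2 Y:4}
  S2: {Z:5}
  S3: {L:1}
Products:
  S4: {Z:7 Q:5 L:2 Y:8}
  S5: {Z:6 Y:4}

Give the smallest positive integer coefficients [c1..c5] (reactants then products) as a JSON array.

Z: 5·0+4·5+4·0 = 20 | 2·7+1·6 = 20
Q: 5·2+4·0+4·0 = 10 | 2·5+1·0 = 10
L: 5·0+4·0+4·1 = 4 | 2·2+1·0 = 4
Y: 5·4+4·0+4·0 = 20 | 2·8+1·4 = 20
gcd(5,4,4,2,1) = 1

Coefficients: [5, 4, 4, 2, 1]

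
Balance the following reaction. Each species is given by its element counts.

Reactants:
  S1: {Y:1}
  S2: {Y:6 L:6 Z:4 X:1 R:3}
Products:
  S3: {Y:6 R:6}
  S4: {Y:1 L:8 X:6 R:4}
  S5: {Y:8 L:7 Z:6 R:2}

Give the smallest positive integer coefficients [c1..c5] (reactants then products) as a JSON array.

Y: 3·1+6·6 = 39 | 1·6+1·1+4·8 = 39
L: 3·0+6·6 = 36 | 1·0+1·8+4·7 = 36
Z: 3·0+6·4 = 24 | 1·0+1·0+4·6 = 24
X: 3·0+6·1 = 6 | 1·0+1·6+4·0 = 6
R: 3·0+6·3 = 18 | 1·6+1·4+4·2 = 18
gcd(3,6,1,1,4) = 1

Coefficients: [3, 6, 1, 1, 4]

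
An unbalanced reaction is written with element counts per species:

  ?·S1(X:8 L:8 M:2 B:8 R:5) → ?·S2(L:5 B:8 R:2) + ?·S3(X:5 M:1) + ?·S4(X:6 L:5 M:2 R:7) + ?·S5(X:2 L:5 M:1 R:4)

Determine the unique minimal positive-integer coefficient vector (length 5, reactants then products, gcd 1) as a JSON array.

Coefficients: [5, 5, 6, 1, 2]

X: 5·8 = 40 | 5·0+6·5+1·6+2·2 = 40
L: 5·8 = 40 | 5·5+6·0+1·5+2·5 = 40
M: 5·2 = 10 | 5·0+6·1+1·2+2·1 = 10
B: 5·8 = 40 | 5·8+6·0+1·0+2·0 = 40
R: 5·5 = 25 | 5·2+6·0+1·7+2·4 = 25
gcd(5,5,6,1,2) = 1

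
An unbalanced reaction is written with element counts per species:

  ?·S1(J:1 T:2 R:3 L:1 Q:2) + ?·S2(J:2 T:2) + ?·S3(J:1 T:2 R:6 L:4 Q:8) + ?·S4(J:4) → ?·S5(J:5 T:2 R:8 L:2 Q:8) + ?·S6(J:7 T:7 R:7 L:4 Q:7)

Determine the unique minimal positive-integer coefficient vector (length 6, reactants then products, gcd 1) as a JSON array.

Coefficients: [6, 6, 3, 3, 1, 4]

J: 6·1+6·2+3·1+3·4 = 33 | 1·5+4·7 = 33
T: 6·2+6·2+3·2+3·0 = 30 | 1·2+4·7 = 30
R: 6·3+6·0+3·6+3·0 = 36 | 1·8+4·7 = 36
L: 6·1+6·0+3·4+3·0 = 18 | 1·2+4·4 = 18
Q: 6·2+6·0+3·8+3·0 = 36 | 1·8+4·7 = 36
gcd(6,6,3,3,1,4) = 1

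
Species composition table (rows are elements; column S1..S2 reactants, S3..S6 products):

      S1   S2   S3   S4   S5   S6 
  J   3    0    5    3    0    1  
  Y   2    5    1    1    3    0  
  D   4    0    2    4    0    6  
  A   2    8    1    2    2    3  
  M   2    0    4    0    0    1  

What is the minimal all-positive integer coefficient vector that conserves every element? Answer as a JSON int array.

Coefficients: [5, 1, 2, 1, 4, 2]

J: 5·3+1·0 = 15 | 2·5+1·3+4·0+2·1 = 15
Y: 5·2+1·5 = 15 | 2·1+1·1+4·3+2·0 = 15
D: 5·4+1·0 = 20 | 2·2+1·4+4·0+2·6 = 20
A: 5·2+1·8 = 18 | 2·1+1·2+4·2+2·3 = 18
M: 5·2+1·0 = 10 | 2·4+1·0+4·0+2·1 = 10
gcd(5,1,2,1,4,2) = 1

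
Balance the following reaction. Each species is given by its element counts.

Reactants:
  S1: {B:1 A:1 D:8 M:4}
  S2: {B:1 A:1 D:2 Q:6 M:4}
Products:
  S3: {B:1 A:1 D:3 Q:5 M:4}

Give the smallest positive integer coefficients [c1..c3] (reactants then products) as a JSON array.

Coefficients: [1, 5, 6]

B: 1·1+5·1 = 6 | 6·1 = 6
A: 1·1+5·1 = 6 | 6·1 = 6
D: 1·8+5·2 = 18 | 6·3 = 18
Q: 1·0+5·6 = 30 | 6·5 = 30
M: 1·4+5·4 = 24 | 6·4 = 24
gcd(1,5,6) = 1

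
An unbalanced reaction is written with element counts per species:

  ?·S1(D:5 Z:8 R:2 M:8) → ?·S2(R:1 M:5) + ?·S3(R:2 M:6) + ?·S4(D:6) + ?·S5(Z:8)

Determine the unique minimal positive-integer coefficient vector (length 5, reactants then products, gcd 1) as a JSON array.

Coefficients: [6, 6, 3, 5, 6]

D: 6·5 = 30 | 6·0+3·0+5·6+6·0 = 30
Z: 6·8 = 48 | 6·0+3·0+5·0+6·8 = 48
R: 6·2 = 12 | 6·1+3·2+5·0+6·0 = 12
M: 6·8 = 48 | 6·5+3·6+5·0+6·0 = 48
gcd(6,6,3,5,6) = 1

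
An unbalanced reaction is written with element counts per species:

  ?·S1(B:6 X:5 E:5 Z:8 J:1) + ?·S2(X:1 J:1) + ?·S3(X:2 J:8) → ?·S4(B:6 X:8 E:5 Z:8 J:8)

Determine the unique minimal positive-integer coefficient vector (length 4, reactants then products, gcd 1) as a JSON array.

B: 3·6+5·0+2·0 = 18 | 3·6 = 18
X: 3·5+5·1+2·2 = 24 | 3·8 = 24
E: 3·5+5·0+2·0 = 15 | 3·5 = 15
Z: 3·8+5·0+2·0 = 24 | 3·8 = 24
J: 3·1+5·1+2·8 = 24 | 3·8 = 24
gcd(3,5,2,3) = 1

Coefficients: [3, 5, 2, 3]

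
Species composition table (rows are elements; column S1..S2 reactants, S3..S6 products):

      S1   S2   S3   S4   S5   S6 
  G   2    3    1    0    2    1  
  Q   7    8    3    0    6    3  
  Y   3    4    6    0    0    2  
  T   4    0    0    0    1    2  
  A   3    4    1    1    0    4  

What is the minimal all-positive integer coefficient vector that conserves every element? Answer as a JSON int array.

G: 4·2+4·3 = 20 | 3·1+5·0+6·2+5·1 = 20
Q: 4·7+4·8 = 60 | 3·3+5·0+6·6+5·3 = 60
Y: 4·3+4·4 = 28 | 3·6+5·0+6·0+5·2 = 28
T: 4·4+4·0 = 16 | 3·0+5·0+6·1+5·2 = 16
A: 4·3+4·4 = 28 | 3·1+5·1+6·0+5·4 = 28
gcd(4,4,3,5,6,5) = 1

Coefficients: [4, 4, 3, 5, 6, 5]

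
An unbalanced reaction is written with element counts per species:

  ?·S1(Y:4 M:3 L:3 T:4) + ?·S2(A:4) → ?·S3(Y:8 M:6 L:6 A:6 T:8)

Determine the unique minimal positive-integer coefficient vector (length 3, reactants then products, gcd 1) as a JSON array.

Coefficients: [4, 3, 2]

Y: 4·4+3·0 = 16 | 2·8 = 16
M: 4·3+3·0 = 12 | 2·6 = 12
L: 4·3+3·0 = 12 | 2·6 = 12
A: 4·0+3·4 = 12 | 2·6 = 12
T: 4·4+3·0 = 16 | 2·8 = 16
gcd(4,3,2) = 1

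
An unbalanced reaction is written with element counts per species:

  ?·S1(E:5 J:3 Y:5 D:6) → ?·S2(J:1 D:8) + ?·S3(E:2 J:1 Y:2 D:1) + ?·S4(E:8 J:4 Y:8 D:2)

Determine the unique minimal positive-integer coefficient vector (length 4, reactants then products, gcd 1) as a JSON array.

E: 4·5 = 20 | 2·0+6·2+1·8 = 20
J: 4·3 = 12 | 2·1+6·1+1·4 = 12
Y: 4·5 = 20 | 2·0+6·2+1·8 = 20
D: 4·6 = 24 | 2·8+6·1+1·2 = 24
gcd(4,2,6,1) = 1

Coefficients: [4, 2, 6, 1]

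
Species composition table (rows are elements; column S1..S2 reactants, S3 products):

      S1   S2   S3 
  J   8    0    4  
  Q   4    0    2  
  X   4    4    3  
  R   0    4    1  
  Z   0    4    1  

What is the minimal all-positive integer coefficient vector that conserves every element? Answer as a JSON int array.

J: 2·8+1·0 = 16 | 4·4 = 16
Q: 2·4+1·0 = 8 | 4·2 = 8
X: 2·4+1·4 = 12 | 4·3 = 12
R: 2·0+1·4 = 4 | 4·1 = 4
Z: 2·0+1·4 = 4 | 4·1 = 4
gcd(2,1,4) = 1

Coefficients: [2, 1, 4]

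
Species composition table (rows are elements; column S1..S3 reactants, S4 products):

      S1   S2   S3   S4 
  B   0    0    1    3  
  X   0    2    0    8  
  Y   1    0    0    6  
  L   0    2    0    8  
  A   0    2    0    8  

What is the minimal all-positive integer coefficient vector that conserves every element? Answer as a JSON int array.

Coefficients: [6, 4, 3, 1]

B: 6·0+4·0+3·1 = 3 | 1·3 = 3
X: 6·0+4·2+3·0 = 8 | 1·8 = 8
Y: 6·1+4·0+3·0 = 6 | 1·6 = 6
L: 6·0+4·2+3·0 = 8 | 1·8 = 8
A: 6·0+4·2+3·0 = 8 | 1·8 = 8
gcd(6,4,3,1) = 1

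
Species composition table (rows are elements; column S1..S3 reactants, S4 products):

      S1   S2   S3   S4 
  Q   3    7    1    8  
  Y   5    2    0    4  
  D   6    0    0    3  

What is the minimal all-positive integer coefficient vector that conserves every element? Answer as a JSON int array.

Coefficients: [2, 3, 5, 4]

Q: 2·3+3·7+5·1 = 32 | 4·8 = 32
Y: 2·5+3·2+5·0 = 16 | 4·4 = 16
D: 2·6+3·0+5·0 = 12 | 4·3 = 12
gcd(2,3,5,4) = 1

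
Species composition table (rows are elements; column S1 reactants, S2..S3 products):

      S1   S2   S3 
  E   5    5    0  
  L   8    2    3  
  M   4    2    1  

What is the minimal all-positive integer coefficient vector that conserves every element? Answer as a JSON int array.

E: 1·5 = 5 | 1·5+2·0 = 5
L: 1·8 = 8 | 1·2+2·3 = 8
M: 1·4 = 4 | 1·2+2·1 = 4
gcd(1,1,2) = 1

Coefficients: [1, 1, 2]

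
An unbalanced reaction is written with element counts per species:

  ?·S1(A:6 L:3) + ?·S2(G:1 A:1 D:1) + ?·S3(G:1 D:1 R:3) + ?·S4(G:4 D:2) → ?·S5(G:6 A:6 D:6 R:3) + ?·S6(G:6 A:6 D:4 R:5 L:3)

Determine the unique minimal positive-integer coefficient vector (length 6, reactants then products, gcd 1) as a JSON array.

Coefficients: [3, 6, 6, 3, 1, 3]

G: 3·0+6·1+6·1+3·4 = 24 | 1·6+3·6 = 24
A: 3·6+6·1+6·0+3·0 = 24 | 1·6+3·6 = 24
D: 3·0+6·1+6·1+3·2 = 18 | 1·6+3·4 = 18
R: 3·0+6·0+6·3+3·0 = 18 | 1·3+3·5 = 18
L: 3·3+6·0+6·0+3·0 = 9 | 1·0+3·3 = 9
gcd(3,6,6,3,1,3) = 1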